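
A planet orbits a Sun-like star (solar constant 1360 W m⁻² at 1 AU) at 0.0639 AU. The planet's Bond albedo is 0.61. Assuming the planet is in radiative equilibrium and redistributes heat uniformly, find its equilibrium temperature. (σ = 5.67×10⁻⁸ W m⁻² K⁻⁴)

Flux at 0.0639 AU: S = 1360/0.0639² = 3.33×10⁵ W m⁻².
Energy balance: absorbed = emitted ⇒ πR²·S(1−A) = 4πR²·σT_eq⁴, so T_eq⁴ = S(1−A)/(4σ).
T_eq = [3.33×10⁵ × 0.39 / (4 × 5.67×10⁻⁸)]^(1/4) = (5.73×10¹¹)^(1/4) = 870 K.

T_eq ≈ 870 K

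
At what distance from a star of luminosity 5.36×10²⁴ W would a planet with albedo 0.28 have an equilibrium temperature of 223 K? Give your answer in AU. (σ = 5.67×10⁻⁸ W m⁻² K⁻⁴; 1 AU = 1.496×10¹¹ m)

d ≈ 0.156 AU

From T_eq⁴ = L(1−A)/(16πσd²): d = √[L(1−A)/(16πσT_eq⁴)].
d = √[5.36×10²⁴ × 0.72 / (16π × 5.67×10⁻⁸ × (223)⁴)] = 2.34×10¹⁰ m = 0.156 AU.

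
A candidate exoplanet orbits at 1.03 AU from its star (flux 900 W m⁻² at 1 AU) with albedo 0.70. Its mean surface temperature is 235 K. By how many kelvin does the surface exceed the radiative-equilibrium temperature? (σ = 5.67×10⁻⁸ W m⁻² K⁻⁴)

ΔT ≈ 52.0 K

S = 900/1.03² = 848.3 W m⁻².
T_eq = [S(1−A)/(4σ)]^(1/4) = [848.3×0.30/(4×5.67×10⁻⁸)]^(1/4) = 183.0 K.
ΔT = T_surf − T_eq = 235 − 183.0.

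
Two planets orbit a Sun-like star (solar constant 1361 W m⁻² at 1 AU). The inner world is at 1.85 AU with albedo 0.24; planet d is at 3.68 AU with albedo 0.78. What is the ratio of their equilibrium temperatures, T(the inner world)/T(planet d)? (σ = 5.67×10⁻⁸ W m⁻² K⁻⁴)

T₁/T₂ ≈ 1.923

T_eq = [S₀(1−A)/(4σd²)]^(1/4), so T ∝ (1−A)^(1/4) / √d.
T₁ = [1361×0.76/(4×5.67×10⁻⁸×1.85²)]^(1/4) = 191.06 K.
T₂ = [1361×0.22/(4×5.67×10⁻⁸×3.68²)]^(1/4) = 99.37 K.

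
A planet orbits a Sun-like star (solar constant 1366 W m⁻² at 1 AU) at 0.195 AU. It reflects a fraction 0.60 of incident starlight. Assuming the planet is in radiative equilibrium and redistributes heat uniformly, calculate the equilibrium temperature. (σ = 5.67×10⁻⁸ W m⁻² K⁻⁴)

Flux at 0.195 AU: S = 1366/0.195² = 3.59×10⁴ W m⁻².
Energy balance: absorbed = emitted ⇒ πR²·S(1−A) = 4πR²·σT_eq⁴, so T_eq⁴ = S(1−A)/(4σ).
T_eq = [3.59×10⁴ × 0.40 / (4 × 5.67×10⁻⁸)]^(1/4) = (6.34×10¹⁰)^(1/4) = 502 K.

T_eq ≈ 502 K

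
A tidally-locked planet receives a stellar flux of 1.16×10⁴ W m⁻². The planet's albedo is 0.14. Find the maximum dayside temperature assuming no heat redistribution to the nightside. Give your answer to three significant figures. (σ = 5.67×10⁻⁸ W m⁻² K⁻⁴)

T_ss ≈ 648 K

With no redistribution each surface element balances locally: S(1−A) = σT⁴.
T = [1.16×10⁴ × 0.86 / 5.67×10⁻⁸]^(1/4) = (1.76×10¹¹)^(1/4) = 648 K.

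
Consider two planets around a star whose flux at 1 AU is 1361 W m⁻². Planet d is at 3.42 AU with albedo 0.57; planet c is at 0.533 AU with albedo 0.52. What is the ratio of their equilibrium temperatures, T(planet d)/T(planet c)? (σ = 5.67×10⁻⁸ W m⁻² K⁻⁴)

T_eq = [S₀(1−A)/(4σd²)]^(1/4), so T ∝ (1−A)^(1/4) / √d.
T₁ = [1361×0.43/(4×5.67×10⁻⁸×3.42²)]^(1/4) = 121.87 K.
T₂ = [1361×0.48/(4×5.67×10⁻⁸×0.533²)]^(1/4) = 317.32 K.

T₁/T₂ ≈ 0.384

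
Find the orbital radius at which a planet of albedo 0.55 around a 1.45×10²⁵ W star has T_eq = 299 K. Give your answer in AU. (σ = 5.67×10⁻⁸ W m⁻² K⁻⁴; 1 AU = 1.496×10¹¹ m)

From T_eq⁴ = L(1−A)/(16πσd²): d = √[L(1−A)/(16πσT_eq⁴)].
d = √[1.45×10²⁵ × 0.45 / (16π × 5.67×10⁻⁸ × (299)⁴)] = 1.69×10¹⁰ m = 0.113 AU.

d ≈ 0.113 AU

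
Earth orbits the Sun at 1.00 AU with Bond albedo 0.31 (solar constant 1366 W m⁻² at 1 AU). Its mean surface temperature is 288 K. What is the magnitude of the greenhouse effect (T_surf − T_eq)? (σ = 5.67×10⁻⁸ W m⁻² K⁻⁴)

S = 1366/1.00² = 1366 W m⁻².
T_eq = [S(1−A)/(4σ)]^(1/4) = [1366×0.69/(4×5.67×10⁻⁸)]^(1/4) = 253.9 K.
ΔT = T_surf − T_eq = 288 − 253.9.

ΔT ≈ 34.1 K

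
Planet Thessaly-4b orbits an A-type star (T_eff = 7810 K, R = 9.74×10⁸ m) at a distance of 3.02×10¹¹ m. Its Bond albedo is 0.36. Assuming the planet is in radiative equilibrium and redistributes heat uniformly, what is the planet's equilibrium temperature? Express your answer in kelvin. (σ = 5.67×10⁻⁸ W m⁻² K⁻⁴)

T_eq ≈ 281 K

L = 4πR_⋆²σT_⋆⁴ = 4π(9.74×10⁸)² × 5.67×10⁻⁸ × (7810)⁴ = 2.51×10²⁷ W.
S = L/(4πd²) = 2190 W m⁻².
Energy balance: absorbed = emitted ⇒ πR²·S(1−A) = 4πR²·σT_eq⁴, so T_eq⁴ = S(1−A)/(4σ).
T_eq = [2190 × 0.64 / (4 × 5.67×10⁻⁸)]^(1/4) = (6.19×10⁹)^(1/4) = 281 K.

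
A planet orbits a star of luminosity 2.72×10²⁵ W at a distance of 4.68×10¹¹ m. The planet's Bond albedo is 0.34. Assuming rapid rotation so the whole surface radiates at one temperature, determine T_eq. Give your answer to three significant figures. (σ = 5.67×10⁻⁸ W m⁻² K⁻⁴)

T_eq ≈ 73.2 K

Flux: S = L/(4πd²) = 2.72×10²⁵/(4π×(4.68×10¹¹)²) = 9.88 W m⁻².
Energy balance: absorbed = emitted ⇒ πR²·S(1−A) = 4πR²·σT_eq⁴, so T_eq⁴ = S(1−A)/(4σ).
T_eq = [9.88 × 0.66 / (4 × 5.67×10⁻⁸)]^(1/4) = (2.88×10⁷)^(1/4) = 73.2 K.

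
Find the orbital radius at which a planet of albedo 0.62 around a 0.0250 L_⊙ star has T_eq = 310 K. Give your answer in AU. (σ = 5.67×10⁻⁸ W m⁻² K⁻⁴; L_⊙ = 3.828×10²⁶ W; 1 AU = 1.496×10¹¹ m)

L = 0.0250 × 3.828×10²⁶ = 9.57×10²⁴ W.
From T_eq⁴ = L(1−A)/(16πσd²): d = √[L(1−A)/(16πσT_eq⁴)].
d = √[9.57×10²⁴ × 0.38 / (16π × 5.67×10⁻⁸ × (310)⁴)] = 1.18×10¹⁰ m = 0.0786 AU.

d ≈ 0.0786 AU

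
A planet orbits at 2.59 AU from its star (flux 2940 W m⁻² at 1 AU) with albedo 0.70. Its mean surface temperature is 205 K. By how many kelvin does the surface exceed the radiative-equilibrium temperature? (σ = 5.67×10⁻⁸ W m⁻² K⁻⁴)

ΔT ≈ 49.8 K

S = 2940/2.59² = 438.3 W m⁻².
T_eq = [S(1−A)/(4σ)]^(1/4) = [438.3×0.30/(4×5.67×10⁻⁸)]^(1/4) = 155.2 K.
ΔT = T_surf − T_eq = 205 − 155.2.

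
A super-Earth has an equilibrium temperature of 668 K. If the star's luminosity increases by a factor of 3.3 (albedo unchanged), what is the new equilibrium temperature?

T_eq ∝ L^(1/4) · d^(−1/2).
T′ = 668 × 3.3^(1/4) = 900 K.

T_eq ≈ 900 K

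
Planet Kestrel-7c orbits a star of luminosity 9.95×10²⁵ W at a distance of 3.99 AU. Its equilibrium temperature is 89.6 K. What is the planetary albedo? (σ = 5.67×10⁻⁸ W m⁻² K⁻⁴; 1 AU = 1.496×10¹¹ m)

A ≈ 0.34

d = 3.99 AU = 5.97×10¹¹ m.
Flux: S = L/(4πd²) = 9.95×10²⁵/(4π×(5.97×10¹¹)²) = 22.2 W m⁻².
From T_eq⁴ = S(1−A)/(4σ): 1−A = 4σT_eq⁴/S.
1−A = 4 × 5.67×10⁻⁸ × (89.6)⁴ / 22.2 = 0.658.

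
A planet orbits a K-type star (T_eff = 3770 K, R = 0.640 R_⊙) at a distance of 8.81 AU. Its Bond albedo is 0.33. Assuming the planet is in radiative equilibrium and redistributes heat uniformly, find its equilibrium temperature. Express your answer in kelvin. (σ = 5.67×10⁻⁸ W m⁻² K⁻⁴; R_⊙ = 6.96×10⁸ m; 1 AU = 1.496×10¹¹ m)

R_⋆ = 0.640 × 6.96×10⁸ = 4.45×10⁸ m.
d = 8.81 AU = 1.32×10¹² m.
L = 4πR_⋆²σT_⋆⁴ = 4π(4.45×10⁸)² × 5.67×10⁻⁸ × (3770)⁴ = 2.86×10²⁵ W.
S = L/(4πd²) = 1.31 W m⁻².
Energy balance: absorbed = emitted ⇒ πR²·S(1−A) = 4πR²·σT_eq⁴, so T_eq⁴ = S(1−A)/(4σ).
T_eq = [1.31 × 0.67 / (4 × 5.67×10⁻⁸)]^(1/4) = (3.86×10⁶)^(1/4) = 44.3 K.

T_eq ≈ 44.3 K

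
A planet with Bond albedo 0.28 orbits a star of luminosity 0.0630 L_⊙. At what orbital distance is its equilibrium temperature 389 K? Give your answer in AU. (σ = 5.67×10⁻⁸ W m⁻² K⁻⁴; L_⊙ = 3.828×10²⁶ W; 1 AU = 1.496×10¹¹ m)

d ≈ 0.109 AU

L = 0.0630 × 3.828×10²⁶ = 2.41×10²⁵ W.
From T_eq⁴ = L(1−A)/(16πσd²): d = √[L(1−A)/(16πσT_eq⁴)].
d = √[2.41×10²⁵ × 0.72 / (16π × 5.67×10⁻⁸ × (389)⁴)] = 1.63×10¹⁰ m = 0.109 AU.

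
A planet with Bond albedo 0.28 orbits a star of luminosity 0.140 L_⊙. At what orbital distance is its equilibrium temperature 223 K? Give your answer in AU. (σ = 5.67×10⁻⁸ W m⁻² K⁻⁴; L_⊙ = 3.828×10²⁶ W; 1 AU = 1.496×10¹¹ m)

d ≈ 0.495 AU

L = 0.140 × 3.828×10²⁶ = 5.36×10²⁵ W.
From T_eq⁴ = L(1−A)/(16πσd²): d = √[L(1−A)/(16πσT_eq⁴)].
d = √[5.36×10²⁵ × 0.72 / (16π × 5.67×10⁻⁸ × (223)⁴)] = 7.40×10¹⁰ m = 0.495 AU.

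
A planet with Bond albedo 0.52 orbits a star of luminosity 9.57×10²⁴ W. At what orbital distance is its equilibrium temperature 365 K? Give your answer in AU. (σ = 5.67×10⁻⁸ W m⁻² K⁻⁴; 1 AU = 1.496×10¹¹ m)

From T_eq⁴ = L(1−A)/(16πσd²): d = √[L(1−A)/(16πσT_eq⁴)].
d = √[9.57×10²⁴ × 0.48 / (16π × 5.67×10⁻⁸ × (365)⁴)] = 9.53×10⁹ m = 0.0637 AU.

d ≈ 0.0637 AU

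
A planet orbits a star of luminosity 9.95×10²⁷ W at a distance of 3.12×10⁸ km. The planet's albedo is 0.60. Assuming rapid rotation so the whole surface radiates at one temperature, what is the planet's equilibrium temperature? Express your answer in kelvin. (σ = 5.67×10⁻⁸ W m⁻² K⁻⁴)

d = 3.12×10⁸ km = 3.12×10¹¹ m.
Flux: S = L/(4πd²) = 9.95×10²⁷/(4π×(3.12×10¹¹)²) = 8130 W m⁻².
Energy balance: absorbed = emitted ⇒ πR²·S(1−A) = 4πR²·σT_eq⁴, so T_eq⁴ = S(1−A)/(4σ).
T_eq = [8130 × 0.40 / (4 × 5.67×10⁻⁸)]^(1/4) = (1.43×10¹⁰)^(1/4) = 346 K.

T_eq ≈ 346 K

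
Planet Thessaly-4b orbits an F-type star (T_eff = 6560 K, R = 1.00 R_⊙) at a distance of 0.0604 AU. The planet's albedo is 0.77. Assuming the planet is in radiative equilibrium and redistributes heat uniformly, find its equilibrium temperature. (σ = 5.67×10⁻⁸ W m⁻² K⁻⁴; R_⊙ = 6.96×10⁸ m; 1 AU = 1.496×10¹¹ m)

R_⋆ = 1.00 × 6.96×10⁸ = 6.96×10⁸ m.
d = 0.0604 AU = 9.04×10⁹ m.
L = 4πR_⋆²σT_⋆⁴ = 4π(6.96×10⁸)² × 5.67×10⁻⁸ × (6560)⁴ = 6.39×10²⁶ W.
S = L/(4πd²) = 6.23×10⁵ W m⁻².
Energy balance: absorbed = emitted ⇒ πR²·S(1−A) = 4πR²·σT_eq⁴, so T_eq⁴ = S(1−A)/(4σ).
T_eq = [6.23×10⁵ × 0.23 / (4 × 5.67×10⁻⁸)]^(1/4) = (6.32×10¹¹)^(1/4) = 892 K.

T_eq ≈ 892 K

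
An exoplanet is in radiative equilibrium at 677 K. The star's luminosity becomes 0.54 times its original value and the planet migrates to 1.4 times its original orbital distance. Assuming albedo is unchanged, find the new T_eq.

T_eq ≈ 490 K

T_eq ∝ L^(1/4) · d^(−1/2).
T′ = 677 × 0.54^(1/4) / 1.4^(1/2) = 490 K.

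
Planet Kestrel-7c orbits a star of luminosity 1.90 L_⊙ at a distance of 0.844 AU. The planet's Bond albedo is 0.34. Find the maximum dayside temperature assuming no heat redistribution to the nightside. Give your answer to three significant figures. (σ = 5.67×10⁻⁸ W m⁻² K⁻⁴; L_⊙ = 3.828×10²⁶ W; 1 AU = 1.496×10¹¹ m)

T_ss ≈ 453 K

d = 0.844 AU = 1.26×10¹¹ m.
L = 1.90 × 3.828×10²⁶ = 7.27×10²⁶ W.
Flux: S = L/(4πd²) = 7.27×10²⁶/(4π×(1.26×10¹¹)²) = 3630 W m⁻².
With no redistribution each surface element balances locally: S(1−A) = σT⁴.
T = [3630 × 0.66 / 5.67×10⁻⁸]^(1/4) = (4.23×10¹⁰)^(1/4) = 453 K.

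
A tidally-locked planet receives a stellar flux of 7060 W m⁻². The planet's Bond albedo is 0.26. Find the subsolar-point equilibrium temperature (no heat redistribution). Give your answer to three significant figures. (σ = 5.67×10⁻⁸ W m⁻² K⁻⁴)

At the subsolar point the surface absorbs S(1−A) and emits σT⁴ per unit area — no factor of 4, since only the local patch is in balance.
T = [7060 × 0.74 / 5.67×10⁻⁸]^(1/4) = (9.21×10¹⁰)^(1/4) = 551 K.

T_ss ≈ 551 K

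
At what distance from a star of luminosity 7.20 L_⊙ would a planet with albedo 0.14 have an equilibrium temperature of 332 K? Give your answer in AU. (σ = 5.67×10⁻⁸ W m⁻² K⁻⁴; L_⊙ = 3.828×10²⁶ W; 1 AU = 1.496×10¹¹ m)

d ≈ 1.75 AU

L = 7.20 × 3.828×10²⁶ = 2.76×10²⁷ W.
From T_eq⁴ = L(1−A)/(16πσd²): d = √[L(1−A)/(16πσT_eq⁴)].
d = √[2.76×10²⁷ × 0.86 / (16π × 5.67×10⁻⁸ × (332)⁴)] = 2.62×10¹¹ m = 1.75 AU.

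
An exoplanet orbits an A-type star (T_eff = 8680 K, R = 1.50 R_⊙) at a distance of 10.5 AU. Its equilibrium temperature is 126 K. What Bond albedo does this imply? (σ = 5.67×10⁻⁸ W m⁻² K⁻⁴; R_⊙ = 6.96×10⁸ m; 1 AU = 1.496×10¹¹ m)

A ≈ 0.60

R_⋆ = 1.50 × 6.96×10⁸ = 1.04×10⁹ m.
d = 10.5 AU = 1.57×10¹² m.
L = 4πR_⋆²σT_⋆⁴ = 4π(1.04×10⁹)² × 5.67×10⁻⁸ × (8680)⁴ = 4.41×10²⁷ W.
S = L/(4πd²) = 142 W m⁻².
From T_eq⁴ = S(1−A)/(4σ): 1−A = 4σT_eq⁴/S.
1−A = 4 × 5.67×10⁻⁸ × (126)⁴ / 142 = 0.402.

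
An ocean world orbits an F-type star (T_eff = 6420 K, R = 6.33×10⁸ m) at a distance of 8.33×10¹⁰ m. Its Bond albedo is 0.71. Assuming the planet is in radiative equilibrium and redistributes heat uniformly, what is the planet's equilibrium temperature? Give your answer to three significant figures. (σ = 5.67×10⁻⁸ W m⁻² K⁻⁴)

L = 4πR_⋆²σT_⋆⁴ = 4π(6.33×10⁸)² × 5.67×10⁻⁸ × (6420)⁴ = 4.85×10²⁶ W.
S = L/(4πd²) = 5560 W m⁻².
Energy balance: absorbed = emitted ⇒ πR²·S(1−A) = 4πR²·σT_eq⁴, so T_eq⁴ = S(1−A)/(4σ).
T_eq = [5560 × 0.29 / (4 × 5.67×10⁻⁸)]^(1/4) = (7.11×10⁹)^(1/4) = 290 K.

T_eq ≈ 290 K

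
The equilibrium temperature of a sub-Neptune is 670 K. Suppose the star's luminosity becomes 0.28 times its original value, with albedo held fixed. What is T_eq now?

T_eq ∝ L^(1/4) · d^(−1/2).
T′ = 670 × 0.28^(1/4) = 487 K.

T_eq ≈ 487 K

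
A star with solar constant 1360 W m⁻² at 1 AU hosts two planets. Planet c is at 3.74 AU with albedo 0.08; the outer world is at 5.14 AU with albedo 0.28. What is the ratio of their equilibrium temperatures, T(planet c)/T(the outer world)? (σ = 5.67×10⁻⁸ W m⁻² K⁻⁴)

T₁/T₂ ≈ 1.246

T_eq = [S₀(1−A)/(4σd²)]^(1/4), so T ∝ (1−A)^(1/4) / √d.
T₁ = [1360×0.92/(4×5.67×10⁻⁸×3.74²)]^(1/4) = 140.92 K.
T₂ = [1360×0.72/(4×5.67×10⁻⁸×5.14²)]^(1/4) = 113.06 K.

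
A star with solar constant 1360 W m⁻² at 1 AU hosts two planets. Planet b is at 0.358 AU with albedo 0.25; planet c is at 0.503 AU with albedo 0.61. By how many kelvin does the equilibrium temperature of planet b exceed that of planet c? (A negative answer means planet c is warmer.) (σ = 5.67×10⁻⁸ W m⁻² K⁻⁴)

T_eq = [S₀(1−A)/(4σd²)]^(1/4), so T ∝ (1−A)^(1/4) / √d.
T₁ = [1360×0.75/(4×5.67×10⁻⁸×0.358²)]^(1/4) = 432.81 K.
T₂ = [1360×0.39/(4×5.67×10⁻⁸×0.503²)]^(1/4) = 310.07 K.

ΔT ≈ 122.7 K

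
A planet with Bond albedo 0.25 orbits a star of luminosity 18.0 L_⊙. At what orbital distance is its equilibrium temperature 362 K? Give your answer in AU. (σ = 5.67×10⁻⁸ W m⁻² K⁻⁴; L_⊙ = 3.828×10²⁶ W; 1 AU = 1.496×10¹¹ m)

L = 18.0 × 3.828×10²⁶ = 6.89×10²⁷ W.
From T_eq⁴ = L(1−A)/(16πσd²): d = √[L(1−A)/(16πσT_eq⁴)].
d = √[6.89×10²⁷ × 0.75 / (16π × 5.67×10⁻⁸ × (362)⁴)] = 3.25×10¹¹ m = 2.17 AU.

d ≈ 2.17 AU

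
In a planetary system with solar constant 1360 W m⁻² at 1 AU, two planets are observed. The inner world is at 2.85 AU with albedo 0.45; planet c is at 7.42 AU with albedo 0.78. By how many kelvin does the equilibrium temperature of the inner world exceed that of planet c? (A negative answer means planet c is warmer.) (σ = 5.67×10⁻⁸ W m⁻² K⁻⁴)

T_eq = [S₀(1−A)/(4σd²)]^(1/4), so T ∝ (1−A)^(1/4) / √d.
T₁ = [1360×0.55/(4×5.67×10⁻⁸×2.85²)]^(1/4) = 141.95 K.
T₂ = [1360×0.22/(4×5.67×10⁻⁸×7.42²)]^(1/4) = 69.96 K.

ΔT ≈ 72.0 K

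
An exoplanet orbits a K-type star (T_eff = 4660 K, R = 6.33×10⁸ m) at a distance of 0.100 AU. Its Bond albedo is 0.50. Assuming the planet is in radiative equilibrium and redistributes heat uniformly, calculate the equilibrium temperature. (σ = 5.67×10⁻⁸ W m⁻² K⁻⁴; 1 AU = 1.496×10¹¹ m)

T_eq ≈ 570 K

d = 0.100 AU = 1.50×10¹⁰ m.
L = 4πR_⋆²σT_⋆⁴ = 4π(6.33×10⁸)² × 5.67×10⁻⁸ × (4660)⁴ = 1.35×10²⁶ W.
S = L/(4πd²) = 4.79×10⁴ W m⁻².
Energy balance: absorbed = emitted ⇒ πR²·S(1−A) = 4πR²·σT_eq⁴, so T_eq⁴ = S(1−A)/(4σ).
T_eq = [4.79×10⁴ × 0.50 / (4 × 5.67×10⁻⁸)]^(1/4) = (1.06×10¹¹)^(1/4) = 570 K.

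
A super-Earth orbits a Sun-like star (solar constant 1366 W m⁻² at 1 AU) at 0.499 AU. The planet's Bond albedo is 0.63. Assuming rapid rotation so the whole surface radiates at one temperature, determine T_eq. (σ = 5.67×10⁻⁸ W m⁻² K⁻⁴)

T_eq ≈ 308 K

Flux at 0.499 AU: S = 1366/0.499² = 5490 W m⁻².
Energy balance: absorbed = emitted ⇒ πR²·S(1−A) = 4πR²·σT_eq⁴, so T_eq⁴ = S(1−A)/(4σ).
T_eq = [5490 × 0.37 / (4 × 5.67×10⁻⁸)]^(1/4) = (8.95×10⁹)^(1/4) = 308 K.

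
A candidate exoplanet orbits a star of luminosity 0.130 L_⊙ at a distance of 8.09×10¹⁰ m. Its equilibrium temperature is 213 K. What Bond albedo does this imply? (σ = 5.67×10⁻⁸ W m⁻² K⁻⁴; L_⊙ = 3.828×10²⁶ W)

L = 0.130 × 3.828×10²⁶ = 4.98×10²⁵ W.
Flux: S = L/(4πd²) = 4.98×10²⁵/(4π×(8.09×10¹⁰)²) = 605 W m⁻².
From T_eq⁴ = S(1−A)/(4σ): 1−A = 4σT_eq⁴/S.
1−A = 4 × 5.67×10⁻⁸ × (213)⁴ / 605 = 0.772.

A ≈ 0.23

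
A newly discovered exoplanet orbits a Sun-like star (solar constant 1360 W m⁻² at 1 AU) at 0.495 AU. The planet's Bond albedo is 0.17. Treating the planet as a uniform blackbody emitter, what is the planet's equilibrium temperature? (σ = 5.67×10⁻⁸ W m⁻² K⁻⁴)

T_eq ≈ 378 K

Flux at 0.495 AU: S = 1360/0.495² = 5550 W m⁻².
Energy balance: absorbed = emitted ⇒ πR²·S(1−A) = 4πR²·σT_eq⁴, so T_eq⁴ = S(1−A)/(4σ).
T_eq = [5550 × 0.83 / (4 × 5.67×10⁻⁸)]^(1/4) = (2.03×10¹⁰)^(1/4) = 378 K.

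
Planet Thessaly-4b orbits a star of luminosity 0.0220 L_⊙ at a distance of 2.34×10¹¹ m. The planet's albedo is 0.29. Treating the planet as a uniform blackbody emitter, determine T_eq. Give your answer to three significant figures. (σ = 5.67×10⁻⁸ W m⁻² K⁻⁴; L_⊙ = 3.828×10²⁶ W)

T_eq ≈ 78.7 K

L = 0.0220 × 3.828×10²⁶ = 8.42×10²⁴ W.
Flux: S = L/(4πd²) = 8.42×10²⁴/(4π×(2.34×10¹¹)²) = 12.2 W m⁻².
Energy balance: absorbed = emitted ⇒ πR²·S(1−A) = 4πR²·σT_eq⁴, so T_eq⁴ = S(1−A)/(4σ).
T_eq = [12.2 × 0.71 / (4 × 5.67×10⁻⁸)]^(1/4) = (3.83×10⁷)^(1/4) = 78.7 K.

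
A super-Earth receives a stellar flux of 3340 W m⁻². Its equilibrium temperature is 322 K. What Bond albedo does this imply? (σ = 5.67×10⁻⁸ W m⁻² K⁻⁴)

A ≈ 0.27

From T_eq⁴ = S(1−A)/(4σ): 1−A = 4σT_eq⁴/S.
1−A = 4 × 5.67×10⁻⁸ × (322)⁴ / 3340 = 0.730.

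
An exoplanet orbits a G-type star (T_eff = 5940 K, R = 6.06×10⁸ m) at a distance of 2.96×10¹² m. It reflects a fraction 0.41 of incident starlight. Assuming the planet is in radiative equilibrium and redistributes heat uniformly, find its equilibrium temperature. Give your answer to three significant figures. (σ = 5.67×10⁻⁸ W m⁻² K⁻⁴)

T_eq ≈ 52.7 K

L = 4πR_⋆²σT_⋆⁴ = 4π(6.06×10⁸)² × 5.67×10⁻⁸ × (5940)⁴ = 3.26×10²⁶ W.
S = L/(4πd²) = 2.96 W m⁻².
Energy balance: absorbed = emitted ⇒ πR²·S(1−A) = 4πR²·σT_eq⁴, so T_eq⁴ = S(1−A)/(4σ).
T_eq = [2.96 × 0.59 / (4 × 5.67×10⁻⁸)]^(1/4) = (7.70×10⁶)^(1/4) = 52.7 K.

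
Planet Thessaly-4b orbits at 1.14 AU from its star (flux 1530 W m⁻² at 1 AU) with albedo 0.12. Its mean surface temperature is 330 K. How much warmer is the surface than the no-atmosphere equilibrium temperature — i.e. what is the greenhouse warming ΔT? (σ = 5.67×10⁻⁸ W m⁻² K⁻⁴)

ΔT ≈ 70.0 K

S = 1530/1.14² = 1177 W m⁻².
T_eq = [S(1−A)/(4σ)]^(1/4) = [1177×0.88/(4×5.67×10⁻⁸)]^(1/4) = 260.0 K.
ΔT = T_surf − T_eq = 330 − 260.0.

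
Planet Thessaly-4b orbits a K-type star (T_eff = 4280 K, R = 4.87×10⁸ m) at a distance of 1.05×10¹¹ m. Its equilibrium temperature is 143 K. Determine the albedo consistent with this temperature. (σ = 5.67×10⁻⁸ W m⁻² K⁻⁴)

L = 4πR_⋆²σT_⋆⁴ = 4π(4.87×10⁸)² × 5.67×10⁻⁸ × (4280)⁴ = 5.67×10²⁵ W.
S = L/(4πd²) = 409 W m⁻².
From T_eq⁴ = S(1−A)/(4σ): 1−A = 4σT_eq⁴/S.
1−A = 4 × 5.67×10⁻⁸ × (143)⁴ / 409 = 0.232.

A ≈ 0.77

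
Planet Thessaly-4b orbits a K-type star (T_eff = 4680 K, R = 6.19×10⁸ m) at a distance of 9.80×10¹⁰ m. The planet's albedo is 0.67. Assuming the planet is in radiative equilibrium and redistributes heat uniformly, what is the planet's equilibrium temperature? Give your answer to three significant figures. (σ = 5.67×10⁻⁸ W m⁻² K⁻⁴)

L = 4πR_⋆²σT_⋆⁴ = 4π(6.19×10⁸)² × 5.67×10⁻⁸ × (4680)⁴ = 1.31×10²⁶ W.
S = L/(4πd²) = 1090 W m⁻².
Energy balance: absorbed = emitted ⇒ πR²·S(1−A) = 4πR²·σT_eq⁴, so T_eq⁴ = S(1−A)/(4σ).
T_eq = [1090 × 0.33 / (4 × 5.67×10⁻⁸)]^(1/4) = (1.58×10⁹)^(1/4) = 199 K.

T_eq ≈ 199 K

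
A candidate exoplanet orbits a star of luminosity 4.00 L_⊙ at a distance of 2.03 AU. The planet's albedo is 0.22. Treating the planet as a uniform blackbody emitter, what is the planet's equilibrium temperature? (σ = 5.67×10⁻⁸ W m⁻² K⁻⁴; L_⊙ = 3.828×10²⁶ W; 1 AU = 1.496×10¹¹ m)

d = 2.03 AU = 3.04×10¹¹ m.
L = 4.00 × 3.828×10²⁶ = 1.53×10²⁷ W.
Flux: S = L/(4πd²) = 1.53×10²⁷/(4π×(3.04×10¹¹)²) = 1320 W m⁻².
Energy balance: absorbed = emitted ⇒ πR²·S(1−A) = 4πR²·σT_eq⁴, so T_eq⁴ = S(1−A)/(4σ).
T_eq = [1320 × 0.78 / (4 × 5.67×10⁻⁸)]^(1/4) = (4.54×10⁹)^(1/4) = 260 K.

T_eq ≈ 260 K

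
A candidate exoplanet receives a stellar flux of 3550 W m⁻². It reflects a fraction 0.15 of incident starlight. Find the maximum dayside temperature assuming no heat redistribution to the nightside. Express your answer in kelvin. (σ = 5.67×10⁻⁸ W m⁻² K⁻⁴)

T_ss ≈ 480 K

With no redistribution each surface element balances locally: S(1−A) = σT⁴.
T = [3550 × 0.85 / 5.67×10⁻⁸]^(1/4) = (5.32×10¹⁰)^(1/4) = 480 K.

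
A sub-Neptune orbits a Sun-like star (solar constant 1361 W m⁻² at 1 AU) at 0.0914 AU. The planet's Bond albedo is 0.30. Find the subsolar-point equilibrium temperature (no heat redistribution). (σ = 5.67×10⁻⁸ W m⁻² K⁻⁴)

T_ss ≈ 1190 K

Flux at 0.0914 AU: S = 1361/0.0914² = 1.63×10⁵ W m⁻².
At the subsolar point the surface absorbs S(1−A) and emits σT⁴ per unit area — no factor of 4, since only the local patch is in balance.
T = [1.63×10⁵ × 0.70 / 5.67×10⁻⁸]^(1/4) = (2.01×10¹²)^(1/4) = 1190 K.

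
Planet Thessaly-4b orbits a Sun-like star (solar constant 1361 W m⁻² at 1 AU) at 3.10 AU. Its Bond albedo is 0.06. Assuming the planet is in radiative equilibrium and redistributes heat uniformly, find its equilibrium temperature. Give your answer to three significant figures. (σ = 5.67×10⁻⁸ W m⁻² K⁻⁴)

Flux at 3.10 AU: S = 1361/3.10² = 142 W m⁻².
Energy balance: absorbed = emitted ⇒ πR²·S(1−A) = 4πR²·σT_eq⁴, so T_eq⁴ = S(1−A)/(4σ).
T_eq = [142 × 0.94 / (4 × 5.67×10⁻⁸)]^(1/4) = (5.87×10⁸)^(1/4) = 156 K.

T_eq ≈ 156 K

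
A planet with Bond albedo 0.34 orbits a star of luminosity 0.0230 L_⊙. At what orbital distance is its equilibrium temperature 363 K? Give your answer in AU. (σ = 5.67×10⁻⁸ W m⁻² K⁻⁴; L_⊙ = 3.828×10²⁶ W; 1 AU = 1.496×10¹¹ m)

d ≈ 0.0724 AU

L = 0.0230 × 3.828×10²⁶ = 8.80×10²⁴ W.
From T_eq⁴ = L(1−A)/(16πσd²): d = √[L(1−A)/(16πσT_eq⁴)].
d = √[8.80×10²⁴ × 0.66 / (16π × 5.67×10⁻⁸ × (363)⁴)] = 1.08×10¹⁰ m = 0.0724 AU.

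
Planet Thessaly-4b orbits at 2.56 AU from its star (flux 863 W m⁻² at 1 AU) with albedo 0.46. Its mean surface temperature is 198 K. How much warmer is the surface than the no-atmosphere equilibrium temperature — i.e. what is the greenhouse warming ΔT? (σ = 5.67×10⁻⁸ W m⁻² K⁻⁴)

ΔT ≈ 64.9 K

S = 863/2.56² = 131.7 W m⁻².
T_eq = [S(1−A)/(4σ)]^(1/4) = [131.7×0.54/(4×5.67×10⁻⁸)]^(1/4) = 133.1 K.
ΔT = T_surf − T_eq = 198 − 133.1.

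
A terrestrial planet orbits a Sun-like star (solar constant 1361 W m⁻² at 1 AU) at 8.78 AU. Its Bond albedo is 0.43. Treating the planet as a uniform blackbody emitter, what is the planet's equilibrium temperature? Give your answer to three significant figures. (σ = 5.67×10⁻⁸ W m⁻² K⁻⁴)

T_eq ≈ 81.6 K

Flux at 8.78 AU: S = 1361/8.78² = 17.7 W m⁻².
Energy balance: absorbed = emitted ⇒ πR²·S(1−A) = 4πR²·σT_eq⁴, so T_eq⁴ = S(1−A)/(4σ).
T_eq = [17.7 × 0.57 / (4 × 5.67×10⁻⁸)]^(1/4) = (4.44×10⁷)^(1/4) = 81.6 K.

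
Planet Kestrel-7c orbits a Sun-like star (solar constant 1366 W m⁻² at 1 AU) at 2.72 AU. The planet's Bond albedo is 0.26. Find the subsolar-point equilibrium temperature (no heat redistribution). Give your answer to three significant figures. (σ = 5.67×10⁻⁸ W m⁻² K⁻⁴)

Flux at 2.72 AU: S = 1366/2.72² = 185 W m⁻².
At the subsolar point the surface absorbs S(1−A) and emits σT⁴ per unit area — no factor of 4, since only the local patch is in balance.
T = [185 × 0.74 / 5.67×10⁻⁸]^(1/4) = (2.41×10⁹)^(1/4) = 222 K.

T_ss ≈ 222 K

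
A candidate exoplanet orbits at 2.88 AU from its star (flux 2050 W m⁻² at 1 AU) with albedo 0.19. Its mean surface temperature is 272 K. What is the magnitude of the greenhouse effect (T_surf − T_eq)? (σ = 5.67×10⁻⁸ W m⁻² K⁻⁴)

S = 2050/2.88² = 247.2 W m⁻².
T_eq = [S(1−A)/(4σ)]^(1/4) = [247.2×0.81/(4×5.67×10⁻⁸)]^(1/4) = 172.4 K.
ΔT = T_surf − T_eq = 272 − 172.4.

ΔT ≈ 99.6 K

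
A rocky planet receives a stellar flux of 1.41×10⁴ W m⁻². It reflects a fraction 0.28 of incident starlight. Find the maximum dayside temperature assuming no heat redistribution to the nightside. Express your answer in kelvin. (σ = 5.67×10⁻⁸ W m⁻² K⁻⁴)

With no redistribution each surface element balances locally: S(1−A) = σT⁴.
T = [1.41×10⁴ × 0.72 / 5.67×10⁻⁸]^(1/4) = (1.79×10¹¹)^(1/4) = 650 K.

T_ss ≈ 650 K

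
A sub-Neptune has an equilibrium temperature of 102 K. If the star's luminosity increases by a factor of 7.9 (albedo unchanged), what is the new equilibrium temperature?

T_eq ≈ 171 K

T_eq ∝ L^(1/4) · d^(−1/2).
T′ = 102 × 7.9^(1/4) = 171 K.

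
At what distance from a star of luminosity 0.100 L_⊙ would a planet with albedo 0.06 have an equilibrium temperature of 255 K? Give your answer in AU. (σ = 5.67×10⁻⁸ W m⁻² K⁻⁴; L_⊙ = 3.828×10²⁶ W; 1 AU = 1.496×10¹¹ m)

d ≈ 0.365 AU

L = 0.100 × 3.828×10²⁶ = 3.83×10²⁵ W.
From T_eq⁴ = L(1−A)/(16πσd²): d = √[L(1−A)/(16πσT_eq⁴)].
d = √[3.83×10²⁵ × 0.94 / (16π × 5.67×10⁻⁸ × (255)⁴)] = 5.46×10¹⁰ m = 0.365 AU.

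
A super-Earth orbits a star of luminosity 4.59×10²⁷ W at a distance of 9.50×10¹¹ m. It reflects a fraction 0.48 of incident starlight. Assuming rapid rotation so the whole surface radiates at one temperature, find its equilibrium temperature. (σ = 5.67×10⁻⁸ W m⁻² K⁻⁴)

Flux: S = L/(4πd²) = 4.59×10²⁷/(4π×(9.50×10¹¹)²) = 405 W m⁻².
Energy balance: absorbed = emitted ⇒ πR²·S(1−A) = 4πR²·σT_eq⁴, so T_eq⁴ = S(1−A)/(4σ).
T_eq = [405 × 0.52 / (4 × 5.67×10⁻⁸)]^(1/4) = (9.28×10⁸)^(1/4) = 175 K.

T_eq ≈ 175 K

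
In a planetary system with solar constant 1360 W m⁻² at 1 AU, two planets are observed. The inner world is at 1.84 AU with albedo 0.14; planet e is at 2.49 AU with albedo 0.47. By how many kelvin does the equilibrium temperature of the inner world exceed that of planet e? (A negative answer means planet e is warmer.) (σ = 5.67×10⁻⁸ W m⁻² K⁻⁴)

T_eq = [S₀(1−A)/(4σd²)]^(1/4), so T ∝ (1−A)^(1/4) / √d.
T₁ = [1360×0.86/(4×5.67×10⁻⁸×1.84²)]^(1/4) = 197.56 K.
T₂ = [1360×0.53/(4×5.67×10⁻⁸×2.49²)]^(1/4) = 150.47 K.

ΔT ≈ 47.1 K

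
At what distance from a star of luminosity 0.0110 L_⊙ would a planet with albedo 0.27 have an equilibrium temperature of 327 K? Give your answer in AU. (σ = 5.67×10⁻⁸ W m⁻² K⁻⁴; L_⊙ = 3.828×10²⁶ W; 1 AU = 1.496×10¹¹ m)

L = 0.0110 × 3.828×10²⁶ = 4.21×10²⁴ W.
From T_eq⁴ = L(1−A)/(16πσd²): d = √[L(1−A)/(16πσT_eq⁴)].
d = √[4.21×10²⁴ × 0.73 / (16π × 5.67×10⁻⁸ × (327)⁴)] = 9.71×10⁹ m = 0.0649 AU.

d ≈ 0.0649 AU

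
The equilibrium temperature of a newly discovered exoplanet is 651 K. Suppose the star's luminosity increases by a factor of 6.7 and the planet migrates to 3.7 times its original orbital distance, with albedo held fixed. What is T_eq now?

T_eq ≈ 545 K

T_eq ∝ L^(1/4) · d^(−1/2).
T′ = 651 × 6.7^(1/4) / 3.7^(1/2) = 545 K.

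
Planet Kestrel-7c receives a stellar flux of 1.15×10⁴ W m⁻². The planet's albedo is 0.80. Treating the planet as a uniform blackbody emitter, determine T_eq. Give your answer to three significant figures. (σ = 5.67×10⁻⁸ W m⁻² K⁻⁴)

T_eq ≈ 317 K

Energy balance: absorbed = emitted ⇒ πR²·S(1−A) = 4πR²·σT_eq⁴, so T_eq⁴ = S(1−A)/(4σ).
T_eq = [1.15×10⁴ × 0.20 / (4 × 5.67×10⁻⁸)]^(1/4) = (1.01×10¹⁰)^(1/4) = 317 K.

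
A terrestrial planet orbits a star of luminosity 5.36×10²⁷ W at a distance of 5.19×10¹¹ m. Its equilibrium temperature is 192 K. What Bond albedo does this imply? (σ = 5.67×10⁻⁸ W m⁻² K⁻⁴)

Flux: S = L/(4πd²) = 5.36×10²⁷/(4π×(5.19×10¹¹)²) = 1580 W m⁻².
From T_eq⁴ = S(1−A)/(4σ): 1−A = 4σT_eq⁴/S.
1−A = 4 × 5.67×10⁻⁸ × (192)⁴ / 1580 = 0.195.

A ≈ 0.81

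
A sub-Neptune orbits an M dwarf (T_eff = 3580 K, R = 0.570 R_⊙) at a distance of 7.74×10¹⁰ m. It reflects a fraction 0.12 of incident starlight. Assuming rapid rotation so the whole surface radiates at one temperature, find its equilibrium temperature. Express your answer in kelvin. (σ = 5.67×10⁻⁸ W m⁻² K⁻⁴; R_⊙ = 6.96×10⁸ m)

T_eq ≈ 176 K

R_⋆ = 0.570 × 6.96×10⁸ = 3.97×10⁸ m.
L = 4πR_⋆²σT_⋆⁴ = 4π(3.97×10⁸)² × 5.67×10⁻⁸ × (3580)⁴ = 1.84×10²⁵ W.
S = L/(4πd²) = 245 W m⁻².
Energy balance: absorbed = emitted ⇒ πR²·S(1−A) = 4πR²·σT_eq⁴, so T_eq⁴ = S(1−A)/(4σ).
T_eq = [245 × 0.88 / (4 × 5.67×10⁻⁸)]^(1/4) = (9.49×10⁸)^(1/4) = 176 K.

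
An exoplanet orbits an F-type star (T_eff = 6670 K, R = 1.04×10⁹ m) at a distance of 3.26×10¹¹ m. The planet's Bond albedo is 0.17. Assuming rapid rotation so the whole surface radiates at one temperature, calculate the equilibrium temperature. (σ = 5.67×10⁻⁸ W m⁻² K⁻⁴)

L = 4πR_⋆²σT_⋆⁴ = 4π(1.04×10⁹)² × 5.67×10⁻⁸ × (6670)⁴ = 1.53×10²⁷ W.
S = L/(4πd²) = 1140 W m⁻².
Energy balance: absorbed = emitted ⇒ πR²·S(1−A) = 4πR²·σT_eq⁴, so T_eq⁴ = S(1−A)/(4σ).
T_eq = [1140 × 0.83 / (4 × 5.67×10⁻⁸)]^(1/4) = (4.18×10⁹)^(1/4) = 254 K.

T_eq ≈ 254 K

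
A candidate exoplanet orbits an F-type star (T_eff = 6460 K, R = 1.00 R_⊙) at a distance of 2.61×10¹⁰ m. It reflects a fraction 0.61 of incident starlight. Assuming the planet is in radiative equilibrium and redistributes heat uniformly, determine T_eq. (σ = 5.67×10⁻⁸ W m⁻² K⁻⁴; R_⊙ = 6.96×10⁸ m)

T_eq ≈ 589 K

R_⋆ = 1.00 × 6.96×10⁸ = 6.96×10⁸ m.
L = 4πR_⋆²σT_⋆⁴ = 4π(6.96×10⁸)² × 5.67×10⁻⁸ × (6460)⁴ = 6.01×10²⁶ W.
S = L/(4πd²) = 7.02×10⁴ W m⁻².
Energy balance: absorbed = emitted ⇒ πR²·S(1−A) = 4πR²·σT_eq⁴, so T_eq⁴ = S(1−A)/(4σ).
T_eq = [7.02×10⁴ × 0.39 / (4 × 5.67×10⁻⁸)]^(1/4) = (1.21×10¹¹)^(1/4) = 589 K.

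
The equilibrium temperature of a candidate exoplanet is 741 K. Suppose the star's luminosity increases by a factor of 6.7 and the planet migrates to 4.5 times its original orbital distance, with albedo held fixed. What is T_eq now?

T_eq ≈ 562 K

T_eq ∝ L^(1/4) · d^(−1/2).
T′ = 741 × 6.7^(1/4) / 4.5^(1/2) = 562 K.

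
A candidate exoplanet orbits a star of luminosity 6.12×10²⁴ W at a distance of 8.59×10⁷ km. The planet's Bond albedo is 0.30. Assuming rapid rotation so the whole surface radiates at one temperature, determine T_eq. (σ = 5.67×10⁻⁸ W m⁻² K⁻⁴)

T_eq ≈ 119 K

d = 8.59×10⁷ km = 8.59×10¹⁰ m.
Flux: S = L/(4πd²) = 6.12×10²⁴/(4π×(8.59×10¹⁰)²) = 66.0 W m⁻².
Energy balance: absorbed = emitted ⇒ πR²·S(1−A) = 4πR²·σT_eq⁴, so T_eq⁴ = S(1−A)/(4σ).
T_eq = [66.0 × 0.70 / (4 × 5.67×10⁻⁸)]^(1/4) = (2.04×10⁸)^(1/4) = 119 K.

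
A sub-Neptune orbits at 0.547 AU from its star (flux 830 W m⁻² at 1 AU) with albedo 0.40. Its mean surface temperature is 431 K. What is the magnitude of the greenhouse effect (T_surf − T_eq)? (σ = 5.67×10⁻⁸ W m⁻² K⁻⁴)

S = 830/0.547² = 2774 W m⁻².
T_eq = [S(1−A)/(4σ)]^(1/4) = [2774×0.60/(4×5.67×10⁻⁸)]^(1/4) = 292.7 K.
ΔT = T_surf − T_eq = 431 − 292.7.

ΔT ≈ 138.3 K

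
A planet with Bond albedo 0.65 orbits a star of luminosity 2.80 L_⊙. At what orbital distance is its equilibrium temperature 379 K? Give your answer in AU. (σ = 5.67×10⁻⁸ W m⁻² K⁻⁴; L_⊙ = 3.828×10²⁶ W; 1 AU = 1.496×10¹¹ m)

d ≈ 0.534 AU

L = 2.80 × 3.828×10²⁶ = 1.07×10²⁷ W.
From T_eq⁴ = L(1−A)/(16πσd²): d = √[L(1−A)/(16πσT_eq⁴)].
d = √[1.07×10²⁷ × 0.35 / (16π × 5.67×10⁻⁸ × (379)⁴)] = 7.99×10¹⁰ m = 0.534 AU.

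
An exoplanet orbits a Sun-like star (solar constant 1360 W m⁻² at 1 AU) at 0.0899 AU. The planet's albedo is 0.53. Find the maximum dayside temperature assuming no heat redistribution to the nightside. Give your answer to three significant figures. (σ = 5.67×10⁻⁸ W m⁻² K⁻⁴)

Flux at 0.0899 AU: S = 1360/0.0899² = 1.68×10⁵ W m⁻².
With no redistribution each surface element balances locally: S(1−A) = σT⁴.
T = [1.68×10⁵ × 0.47 / 5.67×10⁻⁸]^(1/4) = (1.39×10¹²)^(1/4) = 1090 K.

T_ss ≈ 1090 K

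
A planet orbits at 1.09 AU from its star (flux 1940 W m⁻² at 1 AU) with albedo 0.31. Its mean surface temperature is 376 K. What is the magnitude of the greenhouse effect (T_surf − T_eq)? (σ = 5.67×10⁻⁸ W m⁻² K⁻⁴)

S = 1940/1.09² = 1633 W m⁻².
T_eq = [S(1−A)/(4σ)]^(1/4) = [1633×0.69/(4×5.67×10⁻⁸)]^(1/4) = 265.5 K.
ΔT = T_surf − T_eq = 376 − 265.5.

ΔT ≈ 110.5 K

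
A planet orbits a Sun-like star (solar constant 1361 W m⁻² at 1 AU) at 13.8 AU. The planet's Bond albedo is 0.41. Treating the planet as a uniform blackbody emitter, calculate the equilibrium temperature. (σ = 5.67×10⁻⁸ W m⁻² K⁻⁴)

Flux at 13.8 AU: S = 1361/13.8² = 7.15 W m⁻².
Energy balance: absorbed = emitted ⇒ πR²·S(1−A) = 4πR²·σT_eq⁴, so T_eq⁴ = S(1−A)/(4σ).
T_eq = [7.15 × 0.59 / (4 × 5.67×10⁻⁸)]^(1/4) = (1.86×10⁷)^(1/4) = 65.7 K.

T_eq ≈ 65.7 K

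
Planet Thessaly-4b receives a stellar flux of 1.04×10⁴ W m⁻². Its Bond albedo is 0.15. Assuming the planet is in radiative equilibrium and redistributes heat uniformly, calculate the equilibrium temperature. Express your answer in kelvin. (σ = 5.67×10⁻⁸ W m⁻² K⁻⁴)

Energy balance: absorbed = emitted ⇒ πR²·S(1−A) = 4πR²·σT_eq⁴, so T_eq⁴ = S(1−A)/(4σ).
T_eq = [1.04×10⁴ × 0.85 / (4 × 5.67×10⁻⁸)]^(1/4) = (3.90×10¹⁰)^(1/4) = 444 K.

T_eq ≈ 444 K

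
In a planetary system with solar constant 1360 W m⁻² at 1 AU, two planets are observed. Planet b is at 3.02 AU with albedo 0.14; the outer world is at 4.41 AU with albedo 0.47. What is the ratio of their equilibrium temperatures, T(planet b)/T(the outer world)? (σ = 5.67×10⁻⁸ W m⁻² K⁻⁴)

T_eq = [S₀(1−A)/(4σd²)]^(1/4), so T ∝ (1−A)^(1/4) / √d.
T₁ = [1360×0.86/(4×5.67×10⁻⁸×3.02²)]^(1/4) = 154.20 K.
T₂ = [1360×0.53/(4×5.67×10⁻⁸×4.41²)]^(1/4) = 113.06 K.

T₁/T₂ ≈ 1.364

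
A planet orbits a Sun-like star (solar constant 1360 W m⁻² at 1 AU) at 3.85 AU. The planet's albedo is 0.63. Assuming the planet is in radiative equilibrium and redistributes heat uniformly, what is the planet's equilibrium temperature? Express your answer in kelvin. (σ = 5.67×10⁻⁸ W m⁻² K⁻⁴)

Flux at 3.85 AU: S = 1360/3.85² = 91.8 W m⁻².
Energy balance: absorbed = emitted ⇒ πR²·S(1−A) = 4πR²·σT_eq⁴, so T_eq⁴ = S(1−A)/(4σ).
T_eq = [91.8 × 0.37 / (4 × 5.67×10⁻⁸)]^(1/4) = (1.50×10⁸)^(1/4) = 111 K.

T_eq ≈ 111 K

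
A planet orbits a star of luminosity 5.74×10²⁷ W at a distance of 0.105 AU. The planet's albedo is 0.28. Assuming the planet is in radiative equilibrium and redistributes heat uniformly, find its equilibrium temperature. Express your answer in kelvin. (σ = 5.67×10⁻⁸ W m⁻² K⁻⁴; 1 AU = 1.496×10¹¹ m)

T_eq ≈ 1560 K

d = 0.105 AU = 1.57×10¹⁰ m.
Flux: S = L/(4πd²) = 5.74×10²⁷/(4π×(1.57×10¹⁰)²) = 1.85×10⁶ W m⁻².
Energy balance: absorbed = emitted ⇒ πR²·S(1−A) = 4πR²·σT_eq⁴, so T_eq⁴ = S(1−A)/(4σ).
T_eq = [1.85×10⁶ × 0.72 / (4 × 5.67×10⁻⁸)]^(1/4) = (5.88×10¹²)^(1/4) = 1560 K.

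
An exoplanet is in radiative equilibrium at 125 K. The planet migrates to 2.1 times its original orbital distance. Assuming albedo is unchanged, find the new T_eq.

T_eq ∝ L^(1/4) · d^(−1/2).
T′ = 125 / 2.1^(1/2) = 86.3 K.

T_eq ≈ 86.3 K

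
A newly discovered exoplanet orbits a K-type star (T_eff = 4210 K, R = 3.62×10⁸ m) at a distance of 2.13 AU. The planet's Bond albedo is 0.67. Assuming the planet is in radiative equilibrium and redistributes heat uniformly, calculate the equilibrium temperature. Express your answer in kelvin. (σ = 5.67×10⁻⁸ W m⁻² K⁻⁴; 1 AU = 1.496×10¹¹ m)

T_eq ≈ 76.0 K

d = 2.13 AU = 3.19×10¹¹ m.
L = 4πR_⋆²σT_⋆⁴ = 4π(3.62×10⁸)² × 5.67×10⁻⁸ × (4210)⁴ = 2.93×10²⁵ W.
S = L/(4πd²) = 23.0 W m⁻².
Energy balance: absorbed = emitted ⇒ πR²·S(1−A) = 4πR²·σT_eq⁴, so T_eq⁴ = S(1−A)/(4σ).
T_eq = [23.0 × 0.33 / (4 × 5.67×10⁻⁸)]^(1/4) = (3.34×10⁷)^(1/4) = 76.0 K.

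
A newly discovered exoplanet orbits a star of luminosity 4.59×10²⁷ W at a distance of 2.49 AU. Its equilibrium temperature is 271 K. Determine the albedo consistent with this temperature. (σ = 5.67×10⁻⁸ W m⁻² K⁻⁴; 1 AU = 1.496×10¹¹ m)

d = 2.49 AU = 3.73×10¹¹ m.
Flux: S = L/(4πd²) = 4.59×10²⁷/(4π×(3.73×10¹¹)²) = 2630 W m⁻².
From T_eq⁴ = S(1−A)/(4σ): 1−A = 4σT_eq⁴/S.
1−A = 4 × 5.67×10⁻⁸ × (271)⁴ / 2630 = 0.465.

A ≈ 0.54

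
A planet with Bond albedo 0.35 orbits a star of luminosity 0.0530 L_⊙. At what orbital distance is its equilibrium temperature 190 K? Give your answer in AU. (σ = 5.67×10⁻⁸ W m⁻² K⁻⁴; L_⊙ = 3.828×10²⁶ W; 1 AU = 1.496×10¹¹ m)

L = 0.0530 × 3.828×10²⁶ = 2.03×10²⁵ W.
From T_eq⁴ = L(1−A)/(16πσd²): d = √[L(1−A)/(16πσT_eq⁴)].
d = √[2.03×10²⁵ × 0.65 / (16π × 5.67×10⁻⁸ × (190)⁴)] = 5.96×10¹⁰ m = 0.398 AU.

d ≈ 0.398 AU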